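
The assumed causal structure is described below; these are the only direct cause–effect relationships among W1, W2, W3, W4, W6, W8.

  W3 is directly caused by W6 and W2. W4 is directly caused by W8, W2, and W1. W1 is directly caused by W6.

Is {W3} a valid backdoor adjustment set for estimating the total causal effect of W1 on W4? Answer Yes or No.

No

Backdoor paths from W1 to W4 (paths whose first edge points into W1):
  P1: W1 <- W6 -> W3 <- W2 -> W4
Condition 1 (no descendant of W1 in the set): holds — descendants of W1 are {W4}; none are in {W3}.
Condition 2 (every backdoor path blocked by {W3}):
  P1: open — collider(s) W3 are conditioned on (or have a conditioned descendant) and no non-collider on the path is in the set.
{W3} does not satisfy the backdoor criterion.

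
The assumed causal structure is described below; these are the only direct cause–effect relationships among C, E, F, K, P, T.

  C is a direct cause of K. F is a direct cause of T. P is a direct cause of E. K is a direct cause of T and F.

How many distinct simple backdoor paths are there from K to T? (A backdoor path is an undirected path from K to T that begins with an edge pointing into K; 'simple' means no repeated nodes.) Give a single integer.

A backdoor path from K to T is any simple undirected path whose first edge points into K (i.e. leaves K via a parent).
Parents of K: {C}.
No simple path from any parent of K reaches T without revisiting K, so there are no backdoor paths.

0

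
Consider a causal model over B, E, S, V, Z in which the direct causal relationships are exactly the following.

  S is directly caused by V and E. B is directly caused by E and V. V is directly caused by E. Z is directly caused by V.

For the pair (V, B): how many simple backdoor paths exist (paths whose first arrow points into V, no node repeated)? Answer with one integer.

1

A backdoor path from V to B is any simple undirected path whose first edge points into V (i.e. leaves V via a parent).
Parents of V: {E}.
Enumerating:
  P1: V <- E -> B
That exhausts the simple backdoor paths. Count: 1.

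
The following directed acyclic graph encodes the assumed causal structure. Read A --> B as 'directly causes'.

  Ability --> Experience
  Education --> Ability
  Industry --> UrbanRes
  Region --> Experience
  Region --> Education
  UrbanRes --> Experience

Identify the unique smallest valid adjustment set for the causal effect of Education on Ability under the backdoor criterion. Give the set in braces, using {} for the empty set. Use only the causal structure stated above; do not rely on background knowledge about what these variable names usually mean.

Variables eligible for adjustment (non-descendants of Education, excluding Education and Ability): {Industry, Region, UrbanRes}.
Backdoor paths from Education to Ability:
  P1: Education <- Region -> Experience <- Ability
Each backdoor path contains an unconditioned collider, so every path is already blocked with the empty conditioning set:
  P1: blocked at collider Experience (neither it nor any descendant is in the conditioning set).
The empty set is therefore the unique smallest valid set.

{}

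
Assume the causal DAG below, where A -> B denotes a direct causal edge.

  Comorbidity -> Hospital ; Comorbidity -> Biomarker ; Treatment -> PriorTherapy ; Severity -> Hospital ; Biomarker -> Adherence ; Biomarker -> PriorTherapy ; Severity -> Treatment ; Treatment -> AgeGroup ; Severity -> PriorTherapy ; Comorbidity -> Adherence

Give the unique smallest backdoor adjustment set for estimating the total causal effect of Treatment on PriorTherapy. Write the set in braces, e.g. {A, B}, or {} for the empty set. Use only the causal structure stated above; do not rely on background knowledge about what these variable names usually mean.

{Severity}

Variables eligible for adjustment (non-descendants of Treatment, excluding Treatment and PriorTherapy): {Adherence, Biomarker, Comorbidity, Hospital, Severity}.
Backdoor paths from Treatment to PriorTherapy:
  P1: Treatment <- Severity -> PriorTherapy
  P2: Treatment <- Severity -> Hospital <- Comorbidity -> Biomarker -> PriorTherapy
  P3: Treatment <- Severity -> Hospital <- Comorbidity -> Adherence <- Biomarker -> PriorTherapy
The empty set is not sufficient: P1 (Treatment <- Severity -> PriorTherapy) has no collider blocking it and no conditioned non-collider, so it is open.
Try {Severity}:
  P1: blocked at fork node Severity ∈ conditioning set.
  P2: blocked at fork node Severity ∈ conditioning set.
  P3: blocked at fork node Severity ∈ conditioning set.
{Severity} contains no descendant of Treatment and blocks every backdoor path.
No other singleton works — e.g. {Comorbidity} leaves P1 open — so {Severity} is the unique smallest valid adjustment set.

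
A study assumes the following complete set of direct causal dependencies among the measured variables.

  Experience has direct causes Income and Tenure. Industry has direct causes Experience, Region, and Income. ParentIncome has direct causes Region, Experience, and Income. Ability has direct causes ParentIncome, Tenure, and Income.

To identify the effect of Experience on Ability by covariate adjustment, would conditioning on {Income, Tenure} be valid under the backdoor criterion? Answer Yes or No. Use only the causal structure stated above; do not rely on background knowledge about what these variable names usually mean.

Backdoor paths from Experience to Ability (paths whose first edge points into Experience):
  P1: Experience <- Tenure -> Ability
  P2: Experience <- Income -> ParentIncome -> Ability
  P3: Experience <- Income -> Ability
  P4: Experience <- Income -> Industry <- Region -> ParentIncome -> Ability
Condition 1 (no descendant of Experience in the set): holds — descendants of Experience are {Ability, Industry, ParentIncome}; none are in {Income, Tenure}.
Condition 2 (every backdoor path blocked by {Income, Tenure}):
  P1: blocked at fork node Tenure ∈ conditioning set.
  P2: blocked at fork node Income ∈ conditioning set.
  P3: blocked at fork node Income ∈ conditioning set.
  P4: blocked at fork node Income ∈ conditioning set.
{Income, Tenure} satisfies the backdoor criterion.

Yes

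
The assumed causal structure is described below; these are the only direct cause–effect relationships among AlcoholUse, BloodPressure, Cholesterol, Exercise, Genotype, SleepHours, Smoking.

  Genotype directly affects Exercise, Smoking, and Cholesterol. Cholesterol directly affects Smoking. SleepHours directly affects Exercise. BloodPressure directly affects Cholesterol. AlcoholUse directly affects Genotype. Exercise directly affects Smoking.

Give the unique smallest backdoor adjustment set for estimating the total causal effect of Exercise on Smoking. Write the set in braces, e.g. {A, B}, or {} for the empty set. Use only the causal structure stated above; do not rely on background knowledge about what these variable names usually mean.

{Genotype}

Variables eligible for adjustment (non-descendants of Exercise, excluding Exercise and Smoking): {AlcoholUse, BloodPressure, Cholesterol, Genotype, SleepHours}.
Backdoor paths from Exercise to Smoking:
  P1: Exercise <- Genotype -> Cholesterol -> Smoking
  P2: Exercise <- Genotype -> Smoking
The empty set is not sufficient: P1 (Exercise <- Genotype -> Cholesterol -> Smoking) has no collider blocking it and no conditioned non-collider, so it is open.
Try {Genotype}:
  P1: blocked at fork node Genotype ∈ conditioning set.
  P2: blocked at fork node Genotype ∈ conditioning set.
{Genotype} contains no descendant of Exercise and blocks every backdoor path.
No other singleton works — e.g. {AlcoholUse} leaves P1 open — so {Genotype} is the unique smallest valid adjustment set.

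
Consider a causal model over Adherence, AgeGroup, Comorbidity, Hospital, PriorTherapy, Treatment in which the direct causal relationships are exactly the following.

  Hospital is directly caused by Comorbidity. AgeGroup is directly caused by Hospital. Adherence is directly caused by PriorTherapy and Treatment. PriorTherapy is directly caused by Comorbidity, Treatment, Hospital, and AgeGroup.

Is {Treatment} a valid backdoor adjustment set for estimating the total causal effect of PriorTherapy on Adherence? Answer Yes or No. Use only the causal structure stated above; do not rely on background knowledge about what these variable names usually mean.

Yes

Backdoor paths from PriorTherapy to Adherence (paths whose first edge points into PriorTherapy):
  P1: PriorTherapy <- Treatment -> Adherence
Condition 1 (no descendant of PriorTherapy in the set): holds — descendants of PriorTherapy are {Adherence}; none are in {Treatment}.
Condition 2 (every backdoor path blocked by {Treatment}):
  P1: blocked at fork node Treatment ∈ conditioning set.
{Treatment} satisfies the backdoor criterion.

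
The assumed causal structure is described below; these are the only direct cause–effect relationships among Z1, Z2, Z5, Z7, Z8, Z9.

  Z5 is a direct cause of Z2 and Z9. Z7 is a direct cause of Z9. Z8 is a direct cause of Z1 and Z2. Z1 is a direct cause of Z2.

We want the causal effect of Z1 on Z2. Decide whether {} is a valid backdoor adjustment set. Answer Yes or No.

No

Backdoor paths from Z1 to Z2 (paths whose first edge points into Z1):
  P1: Z1 <- Z8 -> Z2
Condition 1 (no descendant of Z1 in the set): holds — descendants of Z1 are {Z2}; none are in {}.
Condition 2 (every backdoor path blocked by {}):
  P1: open — no interior node is in the conditioning set.
{} does not satisfy the backdoor criterion.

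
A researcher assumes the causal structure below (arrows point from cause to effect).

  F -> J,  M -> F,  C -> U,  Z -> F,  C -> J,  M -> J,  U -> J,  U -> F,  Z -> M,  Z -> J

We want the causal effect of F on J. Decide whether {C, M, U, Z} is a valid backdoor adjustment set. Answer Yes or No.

Yes

Backdoor paths from F to J (paths whose first edge points into F):
  P1: F <- Z -> M -> J
  P2: F <- Z -> J
  P3: F <- M <- Z -> J
  P4: F <- M -> J
  P5: F <- U <- C -> J
  P6: F <- U -> J
Condition 1 (no descendant of F in the set): holds — descendants of F are {J}; none are in {C, M, U, Z}.
Condition 2 (every backdoor path blocked by {C, M, U, Z}):
  P1: blocked at fork node Z ∈ conditioning set.
  P2: blocked at fork node Z ∈ conditioning set.
  P3: blocked at chain node M ∈ conditioning set.
  P4: blocked at fork node M ∈ conditioning set.
  P5: blocked at chain node U ∈ conditioning set.
  P6: blocked at fork node U ∈ conditioning set.
{C, M, U, Z} satisfies the backdoor criterion.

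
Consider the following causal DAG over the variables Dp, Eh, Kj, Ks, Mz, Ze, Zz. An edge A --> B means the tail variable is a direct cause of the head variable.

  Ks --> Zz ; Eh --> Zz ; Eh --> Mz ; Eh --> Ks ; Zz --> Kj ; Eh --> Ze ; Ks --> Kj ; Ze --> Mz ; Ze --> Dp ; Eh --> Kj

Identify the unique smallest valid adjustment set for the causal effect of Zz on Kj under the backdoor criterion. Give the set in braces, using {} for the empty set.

{Eh, Ks}

Variables eligible for adjustment (non-descendants of Zz, excluding Zz and Kj): {Dp, Eh, Ks, Mz, Ze}.
Backdoor paths from Zz to Kj:
  P1: Zz <- Eh -> Ks -> Kj
  P2: Zz <- Eh -> Kj
  P3: Zz <- Ks <- Eh -> Kj
  P4: Zz <- Ks -> Kj
The empty set is not sufficient: P1 (Zz <- Eh -> Ks -> Kj) has no collider blocking it and no conditioned non-collider, so it is open.
Try {Eh, Ks}:
  P1: blocked at fork node Eh ∈ conditioning set.
  P2: blocked at fork node Eh ∈ conditioning set.
  P3: blocked at chain node Ks ∈ conditioning set.
  P4: blocked at fork node Ks ∈ conditioning set.
{Eh, Ks} contains no descendant of Zz and blocks every backdoor path.
Every element of {Eh, Ks} is needed (dropping Eh leaves P2 open; dropping Ks leaves P4 open), so no proper subset is valid.
Among all size-2 subsets of the eligible variables, only {Eh, Ks} blocks every backdoor path, so it is the unique smallest valid adjustment set.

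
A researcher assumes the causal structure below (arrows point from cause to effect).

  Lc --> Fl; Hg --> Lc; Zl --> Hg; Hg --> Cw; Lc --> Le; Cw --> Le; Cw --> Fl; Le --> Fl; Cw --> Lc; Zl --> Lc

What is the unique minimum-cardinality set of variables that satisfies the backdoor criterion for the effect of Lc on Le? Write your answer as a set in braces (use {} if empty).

{Cw}

Variables eligible for adjustment (non-descendants of Lc, excluding Lc and Le): {Cw, Hg, Zl}.
Backdoor paths from Lc to Le:
  P1: Lc <- Zl -> Hg -> Cw -> Le
  P2: Lc <- Zl -> Hg -> Cw -> Fl <- Le
  P3: Lc <- Hg -> Cw -> Le
  P4: Lc <- Hg -> Cw -> Fl <- Le
  P5: Lc <- Cw -> Le
  P6: Lc <- Cw -> Fl <- Le
The empty set is not sufficient: P1 (Lc <- Zl -> Hg -> Cw -> Le) has no collider blocking it and no conditioned non-collider, so it is open.
Try {Cw}:
  P1: blocked at chain node Cw ∈ conditioning set.
  P2: blocked at chain node Cw ∈ conditioning set.
  P3: blocked at chain node Cw ∈ conditioning set.
  P4: blocked at chain node Cw ∈ conditioning set.
  P5: blocked at fork node Cw ∈ conditioning set.
  P6: blocked at fork node Cw ∈ conditioning set.
{Cw} contains no descendant of Lc and blocks every backdoor path.
No other singleton works — e.g. {Zl} leaves P3 open — so {Cw} is the unique smallest valid adjustment set.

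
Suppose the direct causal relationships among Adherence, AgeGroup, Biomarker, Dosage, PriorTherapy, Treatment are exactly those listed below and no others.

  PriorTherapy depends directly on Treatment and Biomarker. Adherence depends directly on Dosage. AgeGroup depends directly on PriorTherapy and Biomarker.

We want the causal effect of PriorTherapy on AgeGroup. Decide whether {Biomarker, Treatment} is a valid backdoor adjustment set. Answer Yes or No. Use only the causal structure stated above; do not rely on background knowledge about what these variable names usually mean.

Backdoor paths from PriorTherapy to AgeGroup (paths whose first edge points into PriorTherapy):
  P1: PriorTherapy <- Biomarker -> AgeGroup
Condition 1 (no descendant of PriorTherapy in the set): holds — descendants of PriorTherapy are {AgeGroup}; none are in {Biomarker, Treatment}.
Condition 2 (every backdoor path blocked by {Biomarker, Treatment}):
  P1: blocked at fork node Biomarker ∈ conditioning set.
{Biomarker, Treatment} satisfies the backdoor criterion.

Yes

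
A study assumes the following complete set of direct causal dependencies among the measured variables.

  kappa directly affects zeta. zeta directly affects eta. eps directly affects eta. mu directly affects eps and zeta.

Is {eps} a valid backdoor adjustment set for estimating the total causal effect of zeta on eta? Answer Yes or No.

Backdoor paths from zeta to eta (paths whose first edge points into zeta):
  P1: zeta <- mu -> eps -> eta
Condition 1 (no descendant of zeta in the set): holds — descendants of zeta are {eta}; none are in {eps}.
Condition 2 (every backdoor path blocked by {eps}):
  P1: blocked at chain node eps ∈ conditioning set.
{eps} satisfies the backdoor criterion.

Yes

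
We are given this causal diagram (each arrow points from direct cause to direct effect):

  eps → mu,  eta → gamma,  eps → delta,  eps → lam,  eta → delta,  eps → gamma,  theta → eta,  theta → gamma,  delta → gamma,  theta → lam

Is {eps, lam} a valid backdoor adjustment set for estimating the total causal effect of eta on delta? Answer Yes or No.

Backdoor paths from eta to delta (paths whose first edge points into eta):
  P1: eta <- theta -> lam <- eps -> delta
  P2: eta <- theta -> lam <- eps -> gamma <- delta
  P3: eta <- theta -> gamma <- eps -> delta
  P4: eta <- theta -> gamma <- delta
Condition 1 (no descendant of eta in the set): holds — descendants of eta are {delta, gamma}; none are in {eps, lam}.
Condition 2 (every backdoor path blocked by {eps, lam}):
  P1: blocked at fork node eps ∈ conditioning set.
  P2: blocked at fork node eps ∈ conditioning set.
  P3: blocked at collider gamma (neither it nor any descendant is in the conditioning set).
  P4: blocked at collider gamma (neither it nor any descendant is in the conditioning set).
{eps, lam} satisfies the backdoor criterion.

Yes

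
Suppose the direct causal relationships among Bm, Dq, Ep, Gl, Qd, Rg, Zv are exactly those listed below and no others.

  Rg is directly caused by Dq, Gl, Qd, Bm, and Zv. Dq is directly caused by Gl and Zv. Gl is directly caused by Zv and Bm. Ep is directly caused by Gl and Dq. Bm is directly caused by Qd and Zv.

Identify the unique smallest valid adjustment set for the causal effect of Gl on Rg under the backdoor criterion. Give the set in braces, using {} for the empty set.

{Bm, Zv}

Variables eligible for adjustment (non-descendants of Gl, excluding Gl and Rg): {Bm, Qd, Zv}.
Backdoor paths from Gl to Rg:
  P1: Gl <- Zv -> Bm <- Qd -> Rg
  P2: Gl <- Zv -> Bm -> Rg
  P3: Gl <- Zv -> Dq -> Rg
  P4: Gl <- Zv -> Rg
  P5: Gl <- Bm <- Qd -> Rg
  P6: Gl <- Bm <- Zv -> Dq -> Rg
  P7: Gl <- Bm <- Zv -> Rg
  P8: Gl <- Bm -> Rg
The empty set is not sufficient: P2 (Gl <- Zv -> Bm -> Rg) has no collider blocking it and no conditioned non-collider, so it is open.
Try {Bm, Zv}:
  P1: blocked at fork node Zv ∈ conditioning set.
  P2: blocked at fork node Zv ∈ conditioning set.
  P3: blocked at fork node Zv ∈ conditioning set.
  P4: blocked at fork node Zv ∈ conditioning set.
  P5: blocked at chain node Bm ∈ conditioning set.
  P6: blocked at chain node Bm ∈ conditioning set.
  P7: blocked at chain node Bm ∈ conditioning set.
  P8: blocked at fork node Bm ∈ conditioning set.
{Bm, Zv} contains no descendant of Gl and blocks every backdoor path.
Every element of {Bm, Zv} is needed (dropping Bm leaves P5 open; dropping Zv leaves P1 open), so no proper subset is valid.
Among all size-2 subsets of the eligible variables, only {Bm, Zv} blocks every backdoor path, so it is the unique smallest valid adjustment set.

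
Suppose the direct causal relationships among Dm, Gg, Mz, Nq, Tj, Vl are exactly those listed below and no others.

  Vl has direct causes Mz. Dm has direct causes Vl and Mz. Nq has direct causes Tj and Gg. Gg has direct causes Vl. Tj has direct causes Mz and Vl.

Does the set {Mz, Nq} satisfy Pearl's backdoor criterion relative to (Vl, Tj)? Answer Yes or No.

No

Backdoor paths from Vl to Tj (paths whose first edge points into Vl):
  P1: Vl <- Mz -> Tj
Condition 1 (no descendant of Vl in the set): FAILS — Nq is a descendant of Vl.
Condition 2 (every backdoor path blocked by {Mz, Nq}):
  P1: blocked at fork node Mz ∈ conditioning set.
{Mz, Nq} does not satisfy the backdoor criterion.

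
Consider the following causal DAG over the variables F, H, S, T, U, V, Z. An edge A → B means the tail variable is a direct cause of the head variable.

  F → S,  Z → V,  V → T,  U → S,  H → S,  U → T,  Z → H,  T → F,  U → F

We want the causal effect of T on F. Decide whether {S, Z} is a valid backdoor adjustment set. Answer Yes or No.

No

Backdoor paths from T to F (paths whose first edge points into T):
  P1: T <- U -> F
  P2: T <- U -> S <- F
  P3: T <- V <- Z -> H -> S <- U -> F
  P4: T <- V <- Z -> H -> S <- F
Condition 1 (no descendant of T in the set): FAILS — S is a descendant of T.
Condition 2 (every backdoor path blocked by {S, Z}):
  P1: open — no interior node is in the conditioning set.
  P2: open — collider(s) S are conditioned on (or have a conditioned descendant) and no non-collider on the path is in the set.
  P3: blocked at fork node Z ∈ conditioning set.
  P4: blocked at fork node Z ∈ conditioning set.
{S, Z} does not satisfy the backdoor criterion.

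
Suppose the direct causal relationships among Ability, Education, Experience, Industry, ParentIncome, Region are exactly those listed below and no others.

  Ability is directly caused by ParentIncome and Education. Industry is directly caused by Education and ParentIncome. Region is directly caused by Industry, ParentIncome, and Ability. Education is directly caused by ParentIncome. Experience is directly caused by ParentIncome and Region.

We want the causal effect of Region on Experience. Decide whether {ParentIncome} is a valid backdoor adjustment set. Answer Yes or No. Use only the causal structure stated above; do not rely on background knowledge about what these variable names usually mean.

Yes

Backdoor paths from Region to Experience (paths whose first edge points into Region):
  P1: Region <- ParentIncome -> Experience
  P2: Region <- Ability <- ParentIncome -> Experience
  P3: Region <- Ability <- Education <- ParentIncome -> Experience
  P4: Region <- Ability <- Education -> Industry <- ParentIncome -> Experience
  P5: Region <- Industry <- ParentIncome -> Experience
  P6: Region <- Industry <- Education <- ParentIncome -> Experience
  P7: Region <- Industry <- Education -> Ability <- ParentIncome -> Experience
Condition 1 (no descendant of Region in the set): holds — descendants of Region are {Experience}; none are in {ParentIncome}.
Condition 2 (every backdoor path blocked by {ParentIncome}):
  P1: blocked at fork node ParentIncome ∈ conditioning set.
  P2: blocked at fork node ParentIncome ∈ conditioning set.
  P3: blocked at fork node ParentIncome ∈ conditioning set.
  P4: blocked at collider Industry (neither it nor any descendant is in the conditioning set).
  P5: blocked at fork node ParentIncome ∈ conditioning set.
  P6: blocked at fork node ParentIncome ∈ conditioning set.
  P7: blocked at collider Ability (neither it nor any descendant is in the conditioning set).
{ParentIncome} satisfies the backdoor criterion.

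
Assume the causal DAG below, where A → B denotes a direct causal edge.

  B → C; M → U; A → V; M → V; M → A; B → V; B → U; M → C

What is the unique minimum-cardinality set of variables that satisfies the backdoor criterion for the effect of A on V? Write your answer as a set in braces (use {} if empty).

Variables eligible for adjustment (non-descendants of A, excluding A and V): {B, C, M, U}.
Backdoor paths from A to V:
  P1: A <- M -> C <- B -> V
  P2: A <- M -> V
  P3: A <- M -> U <- B -> V
The empty set is not sufficient: P2 (A <- M -> V) has no collider blocking it and no conditioned non-collider, so it is open.
Try {M}:
  P1: blocked at fork node M ∈ conditioning set.
  P2: blocked at fork node M ∈ conditioning set.
  P3: blocked at fork node M ∈ conditioning set.
{M} contains no descendant of A and blocks every backdoor path.
No other singleton works — e.g. {B} leaves P2 open — so {M} is the unique smallest valid adjustment set.

{M}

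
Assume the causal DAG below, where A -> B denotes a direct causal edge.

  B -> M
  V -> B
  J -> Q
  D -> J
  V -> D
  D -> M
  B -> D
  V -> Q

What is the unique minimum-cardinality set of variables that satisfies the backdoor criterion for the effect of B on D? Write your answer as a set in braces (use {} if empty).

{V}

Variables eligible for adjustment (non-descendants of B, excluding B and D): {V}.
Backdoor paths from B to D:
  P1: B <- V -> D
  P2: B <- V -> Q <- J <- D
The empty set is not sufficient: P1 (B <- V -> D) has no collider blocking it and no conditioned non-collider, so it is open.
Try {V}:
  P1: blocked at fork node V ∈ conditioning set.
  P2: blocked at fork node V ∈ conditioning set.
{V} contains no descendant of B and blocks every backdoor path.
{V} is the unique smallest valid adjustment set.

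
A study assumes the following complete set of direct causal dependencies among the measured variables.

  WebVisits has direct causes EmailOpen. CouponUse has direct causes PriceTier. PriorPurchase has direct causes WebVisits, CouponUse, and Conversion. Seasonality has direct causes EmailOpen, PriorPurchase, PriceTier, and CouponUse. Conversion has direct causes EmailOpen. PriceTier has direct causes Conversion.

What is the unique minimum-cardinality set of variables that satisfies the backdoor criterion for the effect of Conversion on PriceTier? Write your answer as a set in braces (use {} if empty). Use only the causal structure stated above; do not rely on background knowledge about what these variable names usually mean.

Variables eligible for adjustment (non-descendants of Conversion, excluding Conversion and PriceTier): {EmailOpen, WebVisits}.
Backdoor paths from Conversion to PriceTier:
  P1: Conversion <- EmailOpen -> WebVisits -> PriorPurchase <- CouponUse <- PriceTier
  P2: Conversion <- EmailOpen -> WebVisits -> PriorPurchase <- CouponUse -> Seasonality <- PriceTier
  P3: Conversion <- EmailOpen -> WebVisits -> PriorPurchase -> Seasonality <- PriceTier
  P4: Conversion <- EmailOpen -> WebVisits -> PriorPurchase -> Seasonality <- CouponUse <- PriceTier
  P5: Conversion <- EmailOpen -> Seasonality <- PriceTier
  P6: Conversion <- EmailOpen -> Seasonality <- CouponUse <- PriceTier
  P7: Conversion <- EmailOpen -> Seasonality <- PriorPurchase <- CouponUse <- PriceTier
Each backdoor path contains an unconditioned collider, so every path is already blocked with the empty conditioning set:
  P1: blocked at collider PriorPurchase (neither it nor any descendant is in the conditioning set).
  P2: blocked at collider PriorPurchase (neither it nor any descendant is in the conditioning set).
  P3: blocked at collider Seasonality (neither it nor any descendant is in the conditioning set).
  P4: blocked at collider Seasonality (neither it nor any descendant is in the conditioning set).
  P5: blocked at collider Seasonality (neither it nor any descendant is in the conditioning set).
  P6: blocked at collider Seasonality (neither it nor any descendant is in the conditioning set).
  P7: blocked at collider Seasonality (neither it nor any descendant is in the conditioning set).
The empty set is therefore the unique smallest valid set.

{}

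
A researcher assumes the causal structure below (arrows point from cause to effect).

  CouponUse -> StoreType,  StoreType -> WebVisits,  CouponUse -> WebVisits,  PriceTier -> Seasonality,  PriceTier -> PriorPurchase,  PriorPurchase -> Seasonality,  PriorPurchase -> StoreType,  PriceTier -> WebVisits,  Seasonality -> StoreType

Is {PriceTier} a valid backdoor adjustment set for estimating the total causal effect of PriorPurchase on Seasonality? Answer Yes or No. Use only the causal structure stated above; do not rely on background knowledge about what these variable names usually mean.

Backdoor paths from PriorPurchase to Seasonality (paths whose first edge points into PriorPurchase):
  P1: PriorPurchase <- PriceTier -> Seasonality
  P2: PriorPurchase <- PriceTier -> WebVisits <- CouponUse -> StoreType <- Seasonality
  P3: PriorPurchase <- PriceTier -> WebVisits <- StoreType <- Seasonality
Condition 1 (no descendant of PriorPurchase in the set): holds — descendants of PriorPurchase are {Seasonality, StoreType, WebVisits}; none are in {PriceTier}.
Condition 2 (every backdoor path blocked by {PriceTier}):
  P1: blocked at fork node PriceTier ∈ conditioning set.
  P2: blocked at fork node PriceTier ∈ conditioning set.
  P3: blocked at fork node PriceTier ∈ conditioning set.
{PriceTier} satisfies the backdoor criterion.

Yes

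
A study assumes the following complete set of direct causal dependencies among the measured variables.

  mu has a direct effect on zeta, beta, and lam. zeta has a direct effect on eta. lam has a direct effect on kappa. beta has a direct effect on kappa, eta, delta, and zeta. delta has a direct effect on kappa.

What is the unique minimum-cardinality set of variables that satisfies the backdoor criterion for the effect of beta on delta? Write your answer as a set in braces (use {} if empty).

Variables eligible for adjustment (non-descendants of beta, excluding beta and delta): {lam, mu}.
Backdoor paths from beta to delta:
  P1: beta <- mu -> lam -> kappa <- delta
Each backdoor path contains an unconditioned collider, so every path is already blocked with the empty conditioning set:
  P1: blocked at collider kappa (neither it nor any descendant is in the conditioning set).
The empty set is therefore the unique smallest valid set.

{}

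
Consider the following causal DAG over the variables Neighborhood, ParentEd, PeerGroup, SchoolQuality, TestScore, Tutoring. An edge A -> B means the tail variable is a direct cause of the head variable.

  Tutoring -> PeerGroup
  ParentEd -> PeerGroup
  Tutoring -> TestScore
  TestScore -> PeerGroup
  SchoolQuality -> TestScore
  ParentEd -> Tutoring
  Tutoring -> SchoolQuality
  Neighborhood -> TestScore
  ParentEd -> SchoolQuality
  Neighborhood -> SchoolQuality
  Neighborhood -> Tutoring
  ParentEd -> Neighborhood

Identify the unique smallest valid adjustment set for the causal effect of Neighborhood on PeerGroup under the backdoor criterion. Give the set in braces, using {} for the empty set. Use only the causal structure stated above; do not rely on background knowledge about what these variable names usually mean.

Variables eligible for adjustment (non-descendants of Neighborhood, excluding Neighborhood and PeerGroup): {ParentEd}.
Backdoor paths from Neighborhood to PeerGroup:
  P1: Neighborhood <- ParentEd -> Tutoring -> SchoolQuality -> TestScore -> PeerGroup
  P2: Neighborhood <- ParentEd -> Tutoring -> TestScore -> PeerGroup
  P3: Neighborhood <- ParentEd -> Tutoring -> PeerGroup
  P4: Neighborhood <- ParentEd -> SchoolQuality <- Tutoring -> TestScore -> PeerGroup
  P5: Neighborhood <- ParentEd -> SchoolQuality <- Tutoring -> PeerGroup
  P6: Neighborhood <- ParentEd -> SchoolQuality -> TestScore <- Tutoring -> PeerGroup
  P7: Neighborhood <- ParentEd -> SchoolQuality -> TestScore -> PeerGroup
  P8: Neighborhood <- ParentEd -> PeerGroup
The empty set is not sufficient: P1 (Neighborhood <- ParentEd -> Tutoring -> SchoolQuality -> TestScore -> PeerGroup) has no collider blocking it and no conditioned non-collider, so it is open.
Try {ParentEd}:
  P1: blocked at fork node ParentEd ∈ conditioning set.
  P2: blocked at fork node ParentEd ∈ conditioning set.
  P3: blocked at fork node ParentEd ∈ conditioning set.
  P4: blocked at fork node ParentEd ∈ conditioning set.
  P5: blocked at fork node ParentEd ∈ conditioning set.
  P6: blocked at fork node ParentEd ∈ conditioning set.
  P7: blocked at fork node ParentEd ∈ conditioning set.
  P8: blocked at fork node ParentEd ∈ conditioning set.
{ParentEd} contains no descendant of Neighborhood and blocks every backdoor path.
{ParentEd} is the unique smallest valid adjustment set.

{ParentEd}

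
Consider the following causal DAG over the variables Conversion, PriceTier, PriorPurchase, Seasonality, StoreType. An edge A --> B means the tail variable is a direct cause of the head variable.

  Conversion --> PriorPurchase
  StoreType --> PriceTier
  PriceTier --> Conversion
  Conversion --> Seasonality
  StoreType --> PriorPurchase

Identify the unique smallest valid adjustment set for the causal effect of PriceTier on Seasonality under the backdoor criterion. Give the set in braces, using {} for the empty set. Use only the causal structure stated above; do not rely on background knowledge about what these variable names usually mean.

Variables eligible for adjustment (non-descendants of PriceTier, excluding PriceTier and Seasonality): {StoreType}.
Backdoor paths from PriceTier to Seasonality:
  P1: PriceTier <- StoreType -> PriorPurchase <- Conversion -> Seasonality
Each backdoor path contains an unconditioned collider, so every path is already blocked with the empty conditioning set:
  P1: blocked at collider PriorPurchase (neither it nor any descendant is in the conditioning set).
The empty set is therefore the unique smallest valid set.

{}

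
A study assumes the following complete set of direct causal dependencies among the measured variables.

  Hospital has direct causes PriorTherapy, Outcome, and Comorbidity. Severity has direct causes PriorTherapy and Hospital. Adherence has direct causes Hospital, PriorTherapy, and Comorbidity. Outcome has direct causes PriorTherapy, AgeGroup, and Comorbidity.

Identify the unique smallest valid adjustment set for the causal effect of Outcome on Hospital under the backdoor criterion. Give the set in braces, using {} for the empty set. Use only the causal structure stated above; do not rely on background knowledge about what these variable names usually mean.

Variables eligible for adjustment (non-descendants of Outcome, excluding Outcome and Hospital): {AgeGroup, Comorbidity, PriorTherapy}.
Backdoor paths from Outcome to Hospital:
  P1: Outcome <- PriorTherapy -> Hospital
  P2: Outcome <- PriorTherapy -> Severity <- Hospital
  P3: Outcome <- PriorTherapy -> Adherence <- Comorbidity -> Hospital
  P4: Outcome <- PriorTherapy -> Adherence <- Hospital
  P5: Outcome <- Comorbidity -> Hospital
  P6: Outcome <- Comorbidity -> Adherence <- PriorTherapy -> Hospital
  P7: Outcome <- Comorbidity -> Adherence <- PriorTherapy -> Severity <- Hospital
  P8: Outcome <- Comorbidity -> Adherence <- Hospital
The empty set is not sufficient: P1 (Outcome <- PriorTherapy -> Hospital) has no collider blocking it and no conditioned non-collider, so it is open.
Try {Comorbidity, PriorTherapy}:
  P1: blocked at fork node PriorTherapy ∈ conditioning set.
  P2: blocked at fork node PriorTherapy ∈ conditioning set.
  P3: blocked at fork node PriorTherapy ∈ conditioning set.
  P4: blocked at fork node PriorTherapy ∈ conditioning set.
  P5: blocked at fork node Comorbidity ∈ conditioning set.
  P6: blocked at fork node Comorbidity ∈ conditioning set.
  P7: blocked at fork node Comorbidity ∈ conditioning set.
  P8: blocked at fork node Comorbidity ∈ conditioning set.
{Comorbidity, PriorTherapy} contains no descendant of Outcome and blocks every backdoor path.
Every element of {Comorbidity, PriorTherapy} is needed (dropping Comorbidity leaves P5 open; dropping PriorTherapy leaves P1 open), so no proper subset is valid.
Among all size-2 subsets of the eligible variables, only {Comorbidity, PriorTherapy} blocks every backdoor path, so it is the unique smallest valid adjustment set.

{Comorbidity, PriorTherapy}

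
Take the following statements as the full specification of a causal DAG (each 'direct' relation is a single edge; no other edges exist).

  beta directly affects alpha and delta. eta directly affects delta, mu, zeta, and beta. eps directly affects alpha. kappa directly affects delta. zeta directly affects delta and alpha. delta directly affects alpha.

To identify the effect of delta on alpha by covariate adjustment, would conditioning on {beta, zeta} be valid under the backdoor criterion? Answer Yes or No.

Yes

Backdoor paths from delta to alpha (paths whose first edge points into delta):
  P1: delta <- eta -> beta -> alpha
  P2: delta <- eta -> zeta -> alpha
  P3: delta <- beta <- eta -> zeta -> alpha
  P4: delta <- beta -> alpha
  P5: delta <- zeta <- eta -> beta -> alpha
  P6: delta <- zeta -> alpha
Condition 1 (no descendant of delta in the set): holds — descendants of delta are {alpha}; none are in {beta, zeta}.
Condition 2 (every backdoor path blocked by {beta, zeta}):
  P1: blocked at chain node beta ∈ conditioning set.
  P2: blocked at chain node zeta ∈ conditioning set.
  P3: blocked at chain node beta ∈ conditioning set.
  P4: blocked at fork node beta ∈ conditioning set.
  P5: blocked at chain node zeta ∈ conditioning set.
  P6: blocked at fork node zeta ∈ conditioning set.
{beta, zeta} satisfies the backdoor criterion.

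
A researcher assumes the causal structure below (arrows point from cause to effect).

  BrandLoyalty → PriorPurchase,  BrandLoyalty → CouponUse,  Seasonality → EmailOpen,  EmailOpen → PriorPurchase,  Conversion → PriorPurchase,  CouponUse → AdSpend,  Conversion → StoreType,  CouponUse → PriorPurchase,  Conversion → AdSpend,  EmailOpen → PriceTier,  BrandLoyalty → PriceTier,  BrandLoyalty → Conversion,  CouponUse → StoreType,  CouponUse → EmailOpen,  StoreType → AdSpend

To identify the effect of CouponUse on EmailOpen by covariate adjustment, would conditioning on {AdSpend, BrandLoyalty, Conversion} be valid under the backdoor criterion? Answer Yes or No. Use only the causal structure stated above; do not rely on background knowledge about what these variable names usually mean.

No

Backdoor paths from CouponUse to EmailOpen (paths whose first edge points into CouponUse):
  P1: CouponUse <- BrandLoyalty -> Conversion -> PriorPurchase <- EmailOpen
  P2: CouponUse <- BrandLoyalty -> PriceTier <- EmailOpen
  P3: CouponUse <- BrandLoyalty -> PriorPurchase <- EmailOpen
Condition 1 (no descendant of CouponUse in the set): FAILS — AdSpend is a descendant of CouponUse.
Condition 2 (every backdoor path blocked by {AdSpend, BrandLoyalty, Conversion}):
  P1: blocked at fork node BrandLoyalty ∈ conditioning set.
  P2: blocked at fork node BrandLoyalty ∈ conditioning set.
  P3: blocked at fork node BrandLoyalty ∈ conditioning set.
{AdSpend, BrandLoyalty, Conversion} does not satisfy the backdoor criterion.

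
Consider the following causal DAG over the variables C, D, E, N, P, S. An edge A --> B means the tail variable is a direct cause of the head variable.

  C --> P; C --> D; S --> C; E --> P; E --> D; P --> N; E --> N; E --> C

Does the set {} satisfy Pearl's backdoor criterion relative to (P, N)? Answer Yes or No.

Backdoor paths from P to N (paths whose first edge points into P):
  P1: P <- E -> N
  P2: P <- C <- E -> N
  P3: P <- C -> D <- E -> N
Condition 1 (no descendant of P in the set): holds — descendants of P are {N}; none are in {}.
Condition 2 (every backdoor path blocked by {}):
  P1: open — no interior node is in the conditioning set.
  P2: open — no interior node is in the conditioning set.
  P3: blocked at collider D (neither it nor any descendant is in the conditioning set).
{} does not satisfy the backdoor criterion.

No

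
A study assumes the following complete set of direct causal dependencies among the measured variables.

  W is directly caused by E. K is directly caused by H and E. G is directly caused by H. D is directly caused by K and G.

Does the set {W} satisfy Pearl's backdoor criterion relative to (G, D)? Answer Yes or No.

Backdoor paths from G to D (paths whose first edge points into G):
  P1: G <- H -> K -> D
Condition 1 (no descendant of G in the set): holds — descendants of G are {D}; none are in {W}.
Condition 2 (every backdoor path blocked by {W}):
  P1: open — no interior node is in the conditioning set.
{W} does not satisfy the backdoor criterion.

No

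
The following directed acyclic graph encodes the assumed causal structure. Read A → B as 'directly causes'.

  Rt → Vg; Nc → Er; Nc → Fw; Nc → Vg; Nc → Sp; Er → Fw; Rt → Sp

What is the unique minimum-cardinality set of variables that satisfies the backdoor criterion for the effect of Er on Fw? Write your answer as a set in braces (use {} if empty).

{Nc}

Variables eligible for adjustment (non-descendants of Er, excluding Er and Fw): {Nc, Rt, Sp, Vg}.
Backdoor paths from Er to Fw:
  P1: Er <- Nc -> Fw
The empty set is not sufficient: P1 (Er <- Nc -> Fw) has no collider blocking it and no conditioned non-collider, so it is open.
Try {Nc}:
  P1: blocked at fork node Nc ∈ conditioning set.
{Nc} contains no descendant of Er and blocks every backdoor path.
No other singleton works — e.g. {Rt} leaves P1 open — so {Nc} is the unique smallest valid adjustment set.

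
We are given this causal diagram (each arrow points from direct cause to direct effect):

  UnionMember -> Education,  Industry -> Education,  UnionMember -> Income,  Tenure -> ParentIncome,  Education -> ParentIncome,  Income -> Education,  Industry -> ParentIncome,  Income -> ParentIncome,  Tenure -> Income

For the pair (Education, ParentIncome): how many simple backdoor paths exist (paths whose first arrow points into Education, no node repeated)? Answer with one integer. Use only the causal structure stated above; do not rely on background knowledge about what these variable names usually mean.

A backdoor path from Education to ParentIncome is any simple undirected path whose first edge points into Education (i.e. leaves Education via a parent).
Parents of Education: {Income, Industry, UnionMember}.
Enumerating:
  P1: Education <- UnionMember -> Income <- Tenure -> ParentIncome
  P2: Education <- UnionMember -> Income -> ParentIncome
  P3: Education <- Industry -> ParentIncome
  P4: Education <- Income <- Tenure -> ParentIncome
  P5: Education <- Income -> ParentIncome
That exhausts the simple backdoor paths. Count: 5.

5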